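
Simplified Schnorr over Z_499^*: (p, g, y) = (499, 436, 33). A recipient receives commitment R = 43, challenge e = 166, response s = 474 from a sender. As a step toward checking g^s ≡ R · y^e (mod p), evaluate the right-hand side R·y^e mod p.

Squares mod 499: 33^1≡33, 33^2≡91, 33^4≡297, 33^8≡385, 33^16≡22, 33^32≡484, 33^64≡225, 33^128≡226
166 = 128 + 32 + 4 + 2, so 33^166 ≡ 226·484·297·91 ≡ 359 (mod 499)
R · y^e ≡ 43·359 = 15437 ≡ 467 (mod 499)

467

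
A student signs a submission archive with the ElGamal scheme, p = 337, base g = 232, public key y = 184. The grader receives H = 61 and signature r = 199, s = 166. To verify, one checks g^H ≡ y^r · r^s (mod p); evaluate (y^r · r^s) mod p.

38

Squares mod 337: 184^1≡184, 184^2≡156, 184^4≡72, 184^8≡129, 184^16≡128, 184^32≡208, 184^64≡128, 184^128≡208
199 = 128 + 64 + 4 + 2 + 1, so 184^199 ≡ 208·128·72·156·184 ≡ 204 (mod 337)
Squares mod 337: 199^1≡199, 199^2≡172, 199^4≡265, 199^8≡129, 199^16≡128, 199^32≡208, 199^64≡128, 199^128≡208
166 = 128 + 32 + 4 + 2, so 199^166 ≡ 208·208·265·172 ≡ 96 (mod 337)
y^r · r^s ≡ 204·96 = 19584 ≡ 38 (mod 337)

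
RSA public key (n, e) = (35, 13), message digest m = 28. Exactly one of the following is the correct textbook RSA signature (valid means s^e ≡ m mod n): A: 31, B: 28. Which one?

Candidate A: 31^2 = 961 ≡ 16; 31^4 ≡ 16^2 = 256 ≡ 11; 31^8 ≡ 11^2 = 121 ≡ 16; 13 = 8 + 4 + 1, so 31^13 ≡ 16·11·31 ≡ 31 (mod 35)
Candidate B: 28^2 = 784 ≡ 14; 28^4 ≡ 14^2 = 196 ≡ 21; 28^8 ≡ 21^2 = 441 ≡ 21; 13 = 8 + 4 + 1, so 28^13 ≡ 21·21·28 ≡ 28 (mod 35)
  → matches m = 28

B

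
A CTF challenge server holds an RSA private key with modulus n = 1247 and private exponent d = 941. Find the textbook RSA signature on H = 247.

1120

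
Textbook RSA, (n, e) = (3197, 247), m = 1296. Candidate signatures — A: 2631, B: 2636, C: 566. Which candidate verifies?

Candidate A: Squares mod 3197: 2631^1≡2631, 2631^2≡656, 2631^4≡1938, 2631^8≡2566, 2631^16≡1733, 2631^32≡1306, 2631^64≡1635, 2631^128≡533; 247 = 128 + 64 + 32 + 16 + 4 + 2 + 1, so 2631^247 ≡ 533·1635·1306·1733·1938·656·2631 ≡ 1296 (mod 3197)
  → matches m = 1296
Candidate B: Squares mod 3197: 2636^1≡2636, 2636^2≡1415, 2636^4≡903, 2636^8≡174, 2636^16≡1503, 2636^32≡1927, 2636^64≡1612, 2636^128≡2580; 247 = 128 + 64 + 32 + 16 + 4 + 2 + 1, so 2636^247 ≡ 2580·1612·1927·1503·903·1415·2636 ≡ 3028 (mod 3197)
Candidate C: Squares mod 3197: 566^1≡566, 566^2≡656, 566^4≡1938, 566^8≡2566, 566^16≡1733, 566^32≡1306, 566^64≡1635, 566^128≡533; 247 = 128 + 64 + 32 + 16 + 4 + 2 + 1, so 566^247 ≡ 533·1635·1306·1733·1938·656·566 ≡ 1901 (mod 3197)

A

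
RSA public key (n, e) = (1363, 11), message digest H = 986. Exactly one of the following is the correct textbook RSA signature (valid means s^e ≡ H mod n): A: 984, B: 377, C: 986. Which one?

C

Candidate A: Squares mod 1363: 984^1≡984, 984^2≡526, 984^4≡1350, 984^8≡169; 11 = 8 + 2 + 1, so 984^11 ≡ 169·526·984 ≡ 1171 (mod 1363)
Candidate B: Squares mod 1363: 377^1≡377, 377^2≡377, 377^4≡377, 377^8≡377; 11 = 8 + 2 + 1, so 377^11 ≡ 377·377·377 ≡ 377 (mod 1363)
Candidate C: Squares mod 1363: 986^1≡986, 986^2≡377, 986^4≡377, 986^8≡377; 11 = 8 + 2 + 1, so 986^11 ≡ 377·377·986 ≡ 986 (mod 1363)
  → matches H = 986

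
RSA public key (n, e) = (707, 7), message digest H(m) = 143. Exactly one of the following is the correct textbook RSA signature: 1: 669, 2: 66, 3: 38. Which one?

3

Candidate 1: Squares mod 707: 669^1≡669, 669^2≡30, 669^4≡193; 7 = 4 + 2 + 1, so 669^7 ≡ 193·30·669 ≡ 564 (mod 707)
Candidate 2: Squares mod 707: 66^1≡66, 66^2≡114, 66^4≡270; 7 = 4 + 2 + 1, so 66^7 ≡ 270·114·66 ≡ 269 (mod 707)
Candidate 3: Squares mod 707: 38^1≡38, 38^2≡30, 38^4≡193; 7 = 4 + 2 + 1, so 38^7 ≡ 193·30·38 ≡ 143 (mod 707)
  → matches H(m) = 143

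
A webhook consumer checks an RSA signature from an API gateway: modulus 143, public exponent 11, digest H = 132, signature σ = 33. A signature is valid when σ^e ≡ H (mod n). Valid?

σ^2 ≡ 33^2 = 1089 ≡ 88
σ^4 ≡ 88^2 = 7744 ≡ 22
σ^8 ≡ 22^2 = 484 ≡ 55
11 = 8 + 2 + 1, so σ^11 ≡ 55·88·33 ≡ 132 (mod 143)
Since 132 equals the digest 132, verification succeeds.

yes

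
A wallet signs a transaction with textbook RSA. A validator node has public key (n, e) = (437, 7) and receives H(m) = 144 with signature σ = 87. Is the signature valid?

valid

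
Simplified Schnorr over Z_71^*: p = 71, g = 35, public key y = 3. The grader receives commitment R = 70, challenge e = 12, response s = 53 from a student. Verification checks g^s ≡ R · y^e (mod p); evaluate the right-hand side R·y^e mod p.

65

Squares mod 71: 3^1≡3, 3^2≡9, 3^4≡10, 3^8≡29
12 = 8 + 4, so 3^12 ≡ 29·10 ≡ 6 (mod 71)
R · y^e ≡ 70·6 = 420 ≡ 65 (mod 71)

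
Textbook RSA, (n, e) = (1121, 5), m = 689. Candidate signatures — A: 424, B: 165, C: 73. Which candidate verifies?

A

Candidate A: 424^5 mod 1121 = 689
  → matches m = 689
Candidate B: 165^5 mod 1121 = 679
Candidate C: 73^5 mod 1121 = 688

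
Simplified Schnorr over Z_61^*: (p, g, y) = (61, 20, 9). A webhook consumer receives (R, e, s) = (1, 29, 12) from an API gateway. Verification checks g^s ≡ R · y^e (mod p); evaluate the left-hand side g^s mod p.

20^2 = 400 ≡ 34
20^4 ≡ 34^2 = 1156 ≡ 58
20^8 ≡ 58^2 = 3364 ≡ 9
12 = 8 + 4, so 20^12 ≡ 9·58 ≡ 34 (mod 61)

34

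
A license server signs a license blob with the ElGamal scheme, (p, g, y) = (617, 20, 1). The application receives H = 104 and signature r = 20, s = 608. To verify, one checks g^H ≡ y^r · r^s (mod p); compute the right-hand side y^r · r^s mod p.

408

1^20 mod 617 = 1
20^608 mod 617 = 408
y^r · r^s ≡ 1·408 = 408 ≡ 408 (mod 617)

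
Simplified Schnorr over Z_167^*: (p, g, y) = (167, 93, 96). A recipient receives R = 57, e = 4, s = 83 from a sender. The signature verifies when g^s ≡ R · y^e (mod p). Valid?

g^s mod p:
93^2 = 8649 ≡ 132
93^4 ≡ 132^2 = 17424 ≡ 56
93^8 ≡ 56^2 = 3136 ≡ 130
93^16 ≡ 130^2 = 16900 ≡ 33
93^32 ≡ 33^2 = 1089 ≡ 87
93^64 ≡ 87^2 = 7569 ≡ 54
83 = 64 + 16 + 2 + 1, so 93^83 ≡ 54·33·132·93 ≡ 1 (mod 167)
R · y^e mod p:
96^2 = 9216 ≡ 31
96^4 ≡ 31^2 = 961 ≡ 126
57·126 = 7182 ≡ 1 (mod 167)
1 ≡ 1 (mod 167); signature holds.

yes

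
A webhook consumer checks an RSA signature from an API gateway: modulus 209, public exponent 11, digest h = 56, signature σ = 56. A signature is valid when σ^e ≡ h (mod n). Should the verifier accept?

accept

σ^2 ≡ 56^2 = 3136 ≡ 1
σ^4 ≡ 1^2 = 1
σ^8 ≡ 1^2 = 1
11 = 8 + 2 + 1, so σ^11 ≡ 1·1·56 ≡ 56 (mod 209)
56 = h, so the signature checks out.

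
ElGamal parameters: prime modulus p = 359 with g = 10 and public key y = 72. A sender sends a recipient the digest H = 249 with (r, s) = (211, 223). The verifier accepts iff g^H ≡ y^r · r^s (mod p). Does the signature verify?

does not verify

Left side g^H mod p:
10^249 mod 359 = 281
Right side y^r · r^s mod p:
72^211 mod 359 = 182
211^223 mod 359 = 257
182·257 = 46774 ≡ 104 (mod 359)
281 ≠ 104, so verification fails.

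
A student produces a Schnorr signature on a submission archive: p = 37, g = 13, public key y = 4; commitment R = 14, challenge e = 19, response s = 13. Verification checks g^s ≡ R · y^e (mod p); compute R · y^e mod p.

19

4^19 mod 37 = 4
R · y^e ≡ 14·4 = 56 ≡ 19 (mod 37)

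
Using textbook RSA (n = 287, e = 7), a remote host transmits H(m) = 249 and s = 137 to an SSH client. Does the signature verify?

Squares mod 287: s^1≡137, s^2≡114, s^4≡81
7 = 4 + 2 + 1, so s^7 ≡ 81·114·137 ≡ 249 (mod 287)
249 = H(m), so the signature checks out.

verifies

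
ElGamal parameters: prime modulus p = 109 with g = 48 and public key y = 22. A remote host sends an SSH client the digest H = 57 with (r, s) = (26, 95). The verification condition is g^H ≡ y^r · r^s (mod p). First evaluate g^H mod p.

Squares mod 109: 48^1≡48, 48^2≡15, 48^4≡7, 48^8≡49, 48^16≡3, 48^32≡9
57 = 32 + 16 + 8 + 1, so 48^57 ≡ 9·3·49·48 ≡ 66 (mod 109)

66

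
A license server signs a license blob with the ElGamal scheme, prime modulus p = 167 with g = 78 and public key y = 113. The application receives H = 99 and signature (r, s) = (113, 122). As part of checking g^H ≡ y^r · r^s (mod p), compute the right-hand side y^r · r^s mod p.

104

113^2 = 12769 ≡ 77
113^4 ≡ 77^2 = 5929 ≡ 84
113^8 ≡ 84^2 = 7056 ≡ 42
113^16 ≡ 42^2 = 1764 ≡ 94
113^32 ≡ 94^2 = 8836 ≡ 152
113^64 ≡ 152^2 = 23104 ≡ 58
113 = 64 + 32 + 16 + 1, so 113^113 ≡ 58·152·94·113 ≡ 139 (mod 167)
113^2 = 12769 ≡ 77
113^4 ≡ 77^2 = 5929 ≡ 84
113^8 ≡ 84^2 = 7056 ≡ 42
113^16 ≡ 42^2 = 1764 ≡ 94
113^32 ≡ 94^2 = 8836 ≡ 152
113^64 ≡ 152^2 = 23104 ≡ 58
122 = 64 + 32 + 16 + 8 + 2, so 113^122 ≡ 58·152·94·42·77 ≡ 44 (mod 167)
y^r · r^s ≡ 139·44 = 6116 ≡ 104 (mod 167)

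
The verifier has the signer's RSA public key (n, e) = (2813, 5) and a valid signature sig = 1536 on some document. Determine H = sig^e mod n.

sig^2 ≡ 1536^2 = 2359296 ≡ 2002
sig^4 ≡ 2002^2 = 4008004 ≡ 2292
5 = 4 + 1, so sig^5 ≡ 2292·1536 ≡ 1449 (mod 2813)

1449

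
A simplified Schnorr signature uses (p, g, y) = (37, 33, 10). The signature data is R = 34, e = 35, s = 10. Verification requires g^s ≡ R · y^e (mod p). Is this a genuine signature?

genuine

g^s mod p:
Squares mod 37: 33^1≡33, 33^2≡16, 33^4≡34, 33^8≡9
10 = 8 + 2, so 33^10 ≡ 9·16 ≡ 33 (mod 37)
R · y^e mod p:
Squares mod 37: 10^1≡10, 10^2≡26, 10^4≡10, 10^8≡26, 10^16≡10, 10^32≡26
35 = 32 + 2 + 1, so 10^35 ≡ 26·26·10 ≡ 26 (mod 37)
34·26 = 884 ≡ 33 (mod 37)
33 ≡ 33 (mod 37); signature holds.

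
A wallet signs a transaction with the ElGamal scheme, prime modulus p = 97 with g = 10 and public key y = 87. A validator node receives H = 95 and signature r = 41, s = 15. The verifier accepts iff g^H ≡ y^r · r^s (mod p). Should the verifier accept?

reject

Left side g^H mod p:
Squares mod 97: 10^1≡10, 10^2≡3, 10^4≡9, 10^8≡81, 10^16≡62, 10^32≡61, 10^64≡35
95 = 64 + 16 + 8 + 4 + 2 + 1, so 10^95 ≡ 35·62·81·9·3·10 ≡ 68 (mod 97)
Right side y^r · r^s mod p:
Squares mod 97: 87^1≡87, 87^2≡3, 87^4≡9, 87^8≡81, 87^16≡62, 87^32≡61
41 = 32 + 8 + 1, so 87^41 ≡ 61·81·87 ≡ 60 (mod 97)
Squares mod 97: 41^1≡41, 41^2≡32, 41^4≡54, 41^8≡6
15 = 8 + 4 + 2 + 1, so 41^15 ≡ 6·54·32·41 ≡ 34 (mod 97)
60·34 = 2040 ≡ 3 (mod 97)
68 ≠ 3, so verification fails.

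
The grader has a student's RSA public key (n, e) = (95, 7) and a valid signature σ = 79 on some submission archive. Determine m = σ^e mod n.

59

σ^2 ≡ 79^2 = 6241 ≡ 66
σ^4 ≡ 66^2 = 4356 ≡ 81
7 = 4 + 2 + 1, so σ^7 ≡ 81·66·79 ≡ 59 (mod 95)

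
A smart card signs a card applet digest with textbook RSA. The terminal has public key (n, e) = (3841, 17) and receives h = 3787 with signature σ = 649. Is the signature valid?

σ^2 ≡ 649^2 = 421201 ≡ 2532
σ^4 ≡ 2532^2 = 6411024 ≡ 395
σ^8 ≡ 395^2 = 156025 ≡ 2385
σ^16 ≡ 2385^2 = 5688225 ≡ 3545
17 = 16 + 1, so σ^17 ≡ 3545·649 ≡ 3787 (mod 3841)
Since 3787 equals the digest 3787, verification succeeds.

valid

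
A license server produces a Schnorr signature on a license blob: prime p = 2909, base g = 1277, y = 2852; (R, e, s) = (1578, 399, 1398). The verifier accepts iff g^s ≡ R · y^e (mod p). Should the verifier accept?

g^s mod p:
1277^1398 mod 2909 = 137
R · y^e mod p:
2852^399 mod 2909 = 2863
1578·2863 = 4517814 ≡ 137 (mod 2909)
137 ≡ 137 (mod 2909); signature holds.

accept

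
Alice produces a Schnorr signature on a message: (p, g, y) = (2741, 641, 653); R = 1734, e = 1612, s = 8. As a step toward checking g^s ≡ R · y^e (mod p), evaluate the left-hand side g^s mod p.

1208

641^2 = 410881 ≡ 2472
641^4 ≡ 2472^2 = 6110784 ≡ 1095
641^8 ≡ 1095^2 = 1199025 ≡ 1208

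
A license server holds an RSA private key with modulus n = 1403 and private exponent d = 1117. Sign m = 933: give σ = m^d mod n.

673

Squares mod 1403: m^1≡933, m^2≡629, m^4≡1398, m^8≡25, m^16≡625, m^32≡591, m^64≡1337, m^128≡147, m^256≡564, m^512≡1018, m^1024≡910
1117 = 1024 + 64 + 16 + 8 + 4 + 1, so m^1117 ≡ 910·1337·625·25·1398·933 ≡ 673 (mod 1403)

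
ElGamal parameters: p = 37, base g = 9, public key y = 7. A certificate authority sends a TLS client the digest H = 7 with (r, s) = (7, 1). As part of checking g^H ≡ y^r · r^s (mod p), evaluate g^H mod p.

9^2 = 81 ≡ 7
9^4 ≡ 7^2 = 49 ≡ 12
7 = 4 + 2 + 1, so 9^7 ≡ 12·7·9 ≡ 16 (mod 37)

16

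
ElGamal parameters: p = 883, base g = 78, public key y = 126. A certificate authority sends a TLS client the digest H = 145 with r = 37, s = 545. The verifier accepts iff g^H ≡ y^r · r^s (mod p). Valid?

no

Left side g^H mod p:
Squares mod 883: 78^1≡78, 78^2≡786, 78^4≡579, 78^8≡584, 78^16≡218, 78^32≡725, 78^64≡240, 78^128≡205
145 = 128 + 16 + 1, so 78^145 ≡ 205·218·78 ≡ 619 (mod 883)
Right side y^r · r^s mod p:
Squares mod 883: 126^1≡126, 126^2≡865, 126^4≡324, 126^8≡782, 126^16≡488, 126^32≡617
37 = 32 + 4 + 1, so 126^37 ≡ 617·324·126 ≡ 833 (mod 883)
Squares mod 883: 37^1≡37, 37^2≡486, 37^4≡435, 37^8≡263, 37^16≡295, 37^32≡491, 37^64≡22, 37^128≡484, 37^256≡261, 37^512≡130
545 = 512 + 32 + 1, so 37^545 ≡ 130·491·37 ≡ 568 (mod 883)
833·568 = 473144 ≡ 739 (mod 883)
619 ≠ 739, so verification fails.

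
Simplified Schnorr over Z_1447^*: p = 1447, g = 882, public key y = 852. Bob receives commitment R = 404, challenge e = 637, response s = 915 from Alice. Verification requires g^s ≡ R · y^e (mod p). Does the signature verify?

does not verify

g^s mod p:
882^2 = 777924 ≡ 885
882^4 ≡ 885^2 = 783225 ≡ 398
882^8 ≡ 398^2 = 158404 ≡ 681
882^16 ≡ 681^2 = 463761 ≡ 721
882^32 ≡ 721^2 = 519841 ≡ 368
882^64 ≡ 368^2 = 135424 ≡ 853
882^128 ≡ 853^2 = 727609 ≡ 1215
882^256 ≡ 1215^2 = 1476225 ≡ 285
882^512 ≡ 285^2 = 81225 ≡ 193
915 = 512 + 256 + 128 + 16 + 2 + 1, so 882^915 ≡ 193·285·1215·721·885·882 ≡ 343 (mod 1447)
R · y^e mod p:
852^2 = 725904 ≡ 957
852^4 ≡ 957^2 = 915849 ≡ 1345
852^8 ≡ 1345^2 = 1809025 ≡ 275
852^16 ≡ 275^2 = 75625 ≡ 381
852^32 ≡ 381^2 = 145161 ≡ 461
852^64 ≡ 461^2 = 212521 ≡ 1259
852^128 ≡ 1259^2 = 1585081 ≡ 616
852^256 ≡ 616^2 = 379456 ≡ 342
852^512 ≡ 342^2 = 116964 ≡ 1204
637 = 512 + 64 + 32 + 16 + 8 + 4 + 1, so 852^637 ≡ 1204·1259·461·381·275·1345·852 ≡ 808 (mod 1447)
404·808 = 326432 ≡ 857 (mod 1447)
343 ≠ 857; the check fails.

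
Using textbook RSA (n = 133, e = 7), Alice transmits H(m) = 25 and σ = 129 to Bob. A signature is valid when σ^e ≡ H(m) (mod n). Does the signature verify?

Squares mod 133: σ^1≡129, σ^2≡16, σ^4≡123
7 = 4 + 2 + 1, so σ^7 ≡ 123·16·129 ≡ 108 (mod 133)
σ^7 mod 133 = 108, but H(m) = 25.

does not verify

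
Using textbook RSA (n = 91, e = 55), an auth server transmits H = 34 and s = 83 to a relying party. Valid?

yes

s^2 ≡ 83^2 = 6889 ≡ 64
s^4 ≡ 64^2 = 4096 ≡ 1
s^8 ≡ 1^2 = 1
s^16 ≡ 1^2 = 1
s^32 ≡ 1^2 = 1
55 = 32 + 16 + 4 + 2 + 1, so s^55 ≡ 1·1·1·64·83 ≡ 34 (mod 91)
Since 34 equals the digest 34, verification succeeds.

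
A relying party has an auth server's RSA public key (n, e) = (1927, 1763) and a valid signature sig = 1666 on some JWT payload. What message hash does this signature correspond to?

Squares mod 1927: sig^1≡1666, sig^2≡676, sig^4≡277, sig^8≡1576, sig^16≡1800, sig^32≡713, sig^64≡1568, sig^128≡1699, sig^256≡1882, sig^512≡98, sig^1024≡1896
1763 = 1024 + 512 + 128 + 64 + 32 + 2 + 1, so sig^1763 ≡ 1896·98·1699·1568·713·676·1666 ≡ 643 (mod 1927)

643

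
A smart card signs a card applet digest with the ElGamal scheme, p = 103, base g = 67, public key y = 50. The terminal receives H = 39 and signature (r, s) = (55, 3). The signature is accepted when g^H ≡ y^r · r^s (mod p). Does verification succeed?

Left side g^H mod p:
67^2 = 4489 ≡ 60
67^4 ≡ 60^2 = 3600 ≡ 98
67^8 ≡ 98^2 = 9604 ≡ 25
67^16 ≡ 25^2 = 625 ≡ 7
67^32 ≡ 7^2 = 49
39 = 32 + 4 + 2 + 1, so 67^39 ≡ 49·98·60·67 ≡ 89 (mod 103)
Right side y^r · r^s mod p:
50^2 = 2500 ≡ 28
50^4 ≡ 28^2 = 784 ≡ 63
50^8 ≡ 63^2 = 3969 ≡ 55
50^16 ≡ 55^2 = 3025 ≡ 38
50^32 ≡ 38^2 = 1444 ≡ 2
55 = 32 + 16 + 4 + 2 + 1, so 50^55 ≡ 2·38·63·28·50 ≡ 63 (mod 103)
55^2 = 3025 ≡ 38
3 = 2 + 1, so 55^3 ≡ 38·55 ≡ 30 (mod 103)
63·30 = 1890 ≡ 36 (mod 103)
89 ≠ 36, so verification fails.

fails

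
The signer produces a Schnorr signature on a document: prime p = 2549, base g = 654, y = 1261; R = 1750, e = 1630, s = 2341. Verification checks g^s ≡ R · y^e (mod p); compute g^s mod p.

1239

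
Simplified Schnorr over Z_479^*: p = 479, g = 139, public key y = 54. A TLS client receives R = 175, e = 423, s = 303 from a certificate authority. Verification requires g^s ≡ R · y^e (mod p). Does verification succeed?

g^s mod p:
Squares mod 479: 139^1≡139, 139^2≡161, 139^4≡55, 139^8≡151, 139^16≡288, 139^32≡77, 139^64≡181, 139^128≡189, 139^256≡275
303 = 256 + 32 + 8 + 4 + 2 + 1, so 139^303 ≡ 275·77·151·55·161·139 ≡ 181 (mod 479)
R · y^e mod p:
Squares mod 479: 54^1≡54, 54^2≡42, 54^4≡327, 54^8≡112, 54^16≡90, 54^32≡436, 54^64≡412, 54^128≡178, 54^256≡70
423 = 256 + 128 + 32 + 4 + 2 + 1, so 54^423 ≡ 70·178·436·327·42·54 ≡ 210 (mod 479)
175·210 = 36750 ≡ 346 (mod 479)
181 ≠ 346; the check fails.

fails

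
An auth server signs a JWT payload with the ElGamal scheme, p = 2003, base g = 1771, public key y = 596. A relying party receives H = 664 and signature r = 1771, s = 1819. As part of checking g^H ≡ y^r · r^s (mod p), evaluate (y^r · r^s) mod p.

1375

Squares mod 2003: 596^1≡596, 596^2≡685, 596^4≡523, 596^8≡1121, 596^16≡760, 596^32≡736, 596^64≡886, 596^128≡1823, 596^256≡352, 596^512≡1721, 596^1024≡1407
1771 = 1024 + 512 + 128 + 64 + 32 + 8 + 2 + 1, so 596^1771 ≡ 1407·1721·1823·886·736·1121·685·596 ≡ 2002 (mod 2003)
Squares mod 2003: 1771^1≡1771, 1771^2≡1746, 1771^4≡1953, 1771^8≡497, 1771^16≡640, 1771^32≡988, 1771^64≡683, 1771^128≡1793, 1771^256≡34, 1771^512≡1156, 1771^1024≡335
1819 = 1024 + 512 + 256 + 16 + 8 + 2 + 1, so 1771^1819 ≡ 335·1156·34·640·497·1746·1771 ≡ 628 (mod 2003)
y^r · r^s ≡ 2002·628 = 1257256 ≡ 1375 (mod 2003)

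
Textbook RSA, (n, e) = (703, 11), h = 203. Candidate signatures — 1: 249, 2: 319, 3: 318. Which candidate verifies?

Candidate 1: Squares mod 703: 249^1≡249, 249^2≡137, 249^4≡491, 249^8≡655; 11 = 8 + 2 + 1, so 249^11 ≡ 655·137·249 ≡ 566 (mod 703)
Candidate 2: Squares mod 703: 319^1≡319, 319^2≡529, 319^4≡47, 319^8≡100; 11 = 8 + 2 + 1, so 319^11 ≡ 100·529·319 ≡ 288 (mod 703)
Candidate 3: Squares mod 703: 318^1≡318, 318^2≡595, 318^4≡416, 318^8≡118; 11 = 8 + 2 + 1, so 318^11 ≡ 118·595·318 ≡ 203 (mod 703)
  → matches h = 203

3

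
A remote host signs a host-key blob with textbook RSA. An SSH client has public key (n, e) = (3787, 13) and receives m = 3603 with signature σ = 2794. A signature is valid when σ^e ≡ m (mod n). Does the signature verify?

does not verify

Squares mod 3787: σ^1≡2794, σ^2≡1429, σ^4≡848, σ^8≡3361
13 = 8 + 4 + 1, so σ^13 ≡ 3361·848·2794 ≡ 3263 (mod 3787)
The recovered value 3263 does not match the digest 3603.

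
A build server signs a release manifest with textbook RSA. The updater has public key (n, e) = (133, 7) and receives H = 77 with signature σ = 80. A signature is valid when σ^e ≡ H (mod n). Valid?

no

Squares mod 133: σ^1≡80, σ^2≡16, σ^4≡123
7 = 4 + 2 + 1, so σ^7 ≡ 123·16·80 ≡ 101 (mod 133)
σ^7 mod 133 = 101, but H = 77.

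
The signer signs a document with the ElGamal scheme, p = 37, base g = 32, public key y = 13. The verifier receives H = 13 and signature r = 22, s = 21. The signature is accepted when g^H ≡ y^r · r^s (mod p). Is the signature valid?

valid

Left side g^H mod p:
32^2 = 1024 ≡ 25
32^4 ≡ 25^2 = 625 ≡ 33
32^8 ≡ 33^2 = 1089 ≡ 16
13 = 8 + 4 + 1, so 32^13 ≡ 16·33·32 ≡ 24 (mod 37)
Right side y^r · r^s mod p:
13^2 = 169 ≡ 21
13^4 ≡ 21^2 = 441 ≡ 34
13^8 ≡ 34^2 = 1156 ≡ 9
13^16 ≡ 9^2 = 81 ≡ 7
22 = 16 + 4 + 2, so 13^22 ≡ 7·34·21 ≡ 3 (mod 37)
22^2 = 484 ≡ 3
22^4 ≡ 3^2 = 9
22^8 ≡ 9^2 = 81 ≡ 7
22^16 ≡ 7^2 = 49 ≡ 12
21 = 16 + 4 + 1, so 22^21 ≡ 12·9·22 ≡ 8 (mod 37)
3·8 = 24 ≡ 24 (mod 37)
24 ≡ 24 (mod 37), so the signature is genuine.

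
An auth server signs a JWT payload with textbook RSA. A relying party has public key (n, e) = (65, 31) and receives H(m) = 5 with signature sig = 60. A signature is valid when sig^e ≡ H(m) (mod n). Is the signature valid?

valid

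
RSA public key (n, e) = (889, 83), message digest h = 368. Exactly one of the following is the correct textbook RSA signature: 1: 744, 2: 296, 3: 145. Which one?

Candidate 1: Squares mod 889: 744^1≡744, 744^2≡578, 744^4≡709, 744^8≡396, 744^16≡352, 744^32≡333, 744^64≡653; 83 = 64 + 16 + 2 + 1, so 744^83 ≡ 653·352·578·744 ≡ 368 (mod 889)
  → matches h = 368
Candidate 2: Squares mod 889: 296^1≡296, 296^2≡494, 296^4≡450, 296^8≡697, 296^16≡415, 296^32≡648, 296^64≡296; 83 = 64 + 16 + 2 + 1, so 296^83 ≡ 296·415·494·296 ≡ 60 (mod 889)
Candidate 3: Squares mod 889: 145^1≡145, 145^2≡578, 145^4≡709, 145^8≡396, 145^16≡352, 145^32≡333, 145^64≡653; 83 = 64 + 16 + 2 + 1, so 145^83 ≡ 653·352·578·145 ≡ 521 (mod 889)

1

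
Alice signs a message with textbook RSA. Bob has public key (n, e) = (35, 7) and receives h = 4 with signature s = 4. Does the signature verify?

verifies

Squares mod 35: s^1≡4, s^2≡16, s^4≡11
7 = 4 + 2 + 1, so s^7 ≡ 11·16·4 ≡ 4 (mod 35)
s^7 mod 35 = 4 matches h.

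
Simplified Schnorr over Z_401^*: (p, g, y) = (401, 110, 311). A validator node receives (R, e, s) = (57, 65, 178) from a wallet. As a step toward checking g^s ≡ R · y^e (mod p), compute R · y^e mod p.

311^2 = 96721 ≡ 80
311^4 ≡ 80^2 = 6400 ≡ 385
311^8 ≡ 385^2 = 148225 ≡ 256
311^16 ≡ 256^2 = 65536 ≡ 173
311^32 ≡ 173^2 = 29929 ≡ 255
311^64 ≡ 255^2 = 65025 ≡ 63
65 = 64 + 1, so 311^65 ≡ 63·311 ≡ 345 (mod 401)
R · y^e ≡ 57·345 = 19665 ≡ 16 (mod 401)

16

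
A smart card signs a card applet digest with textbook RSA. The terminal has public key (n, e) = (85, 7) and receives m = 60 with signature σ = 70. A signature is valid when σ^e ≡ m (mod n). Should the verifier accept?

accept

σ^7 mod 85 = 60
Since 60 equals the digest 60, verification succeeds.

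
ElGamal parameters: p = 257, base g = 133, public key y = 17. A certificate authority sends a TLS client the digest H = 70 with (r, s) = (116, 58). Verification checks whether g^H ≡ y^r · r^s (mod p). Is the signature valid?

valid

Left side g^H mod p:
Squares mod 257: 133^1≡133, 133^2≡213, 133^4≡137, 133^8≡8, 133^16≡64, 133^32≡241, 133^64≡256
70 = 64 + 4 + 2, so 133^70 ≡ 256·137·213 ≡ 117 (mod 257)
Right side y^r · r^s mod p:
Squares mod 257: 17^1≡17, 17^2≡32, 17^4≡253, 17^8≡16, 17^16≡256, 17^32≡1, 17^64≡1
116 = 64 + 32 + 16 + 4, so 17^116 ≡ 1·1·256·253 ≡ 4 (mod 257)
Squares mod 257: 116^1≡116, 116^2≡92, 116^4≡240, 116^8≡32, 116^16≡253, 116^32≡16
58 = 32 + 16 + 8 + 2, so 116^58 ≡ 16·253·32·92 ≡ 222 (mod 257)
4·222 = 888 ≡ 117 (mod 257)
117 ≡ 117 (mod 257), so the signature is genuine.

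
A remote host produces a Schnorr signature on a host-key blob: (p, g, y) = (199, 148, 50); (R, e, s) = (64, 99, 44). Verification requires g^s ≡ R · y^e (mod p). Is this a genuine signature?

g^s mod p:
148^2 = 21904 ≡ 14
148^4 ≡ 14^2 = 196
148^8 ≡ 196^2 = 38416 ≡ 9
148^16 ≡ 9^2 = 81
148^32 ≡ 81^2 = 6561 ≡ 193
44 = 32 + 8 + 4, so 148^44 ≡ 193·9·196 ≡ 162 (mod 199)
R · y^e mod p:
50^2 = 2500 ≡ 112
50^4 ≡ 112^2 = 12544 ≡ 7
50^8 ≡ 7^2 = 49
50^16 ≡ 49^2 = 2401 ≡ 13
50^32 ≡ 13^2 = 169
50^64 ≡ 169^2 = 28561 ≡ 104
99 = 64 + 32 + 2 + 1, so 50^99 ≡ 104·169·112·50 ≡ 1 (mod 199)
64·1 = 64 ≡ 64 (mod 199)
162 ≠ 64; the check fails.

forged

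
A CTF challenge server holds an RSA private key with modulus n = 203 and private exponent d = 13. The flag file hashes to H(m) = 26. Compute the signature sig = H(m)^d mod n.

(H(m))^2 ≡ 26^2 = 676 ≡ 67
(H(m))^4 ≡ 67^2 = 4489 ≡ 23
(H(m))^8 ≡ 23^2 = 529 ≡ 123
13 = 8 + 4 + 1, so (H(m))^13 ≡ 123·23·26 ≡ 68 (mod 203)

68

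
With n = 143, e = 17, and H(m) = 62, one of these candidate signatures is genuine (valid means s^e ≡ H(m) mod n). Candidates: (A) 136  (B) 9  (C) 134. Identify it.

C

Candidate A: Squares mod 143: 136^1≡136, 136^2≡49, 136^4≡113, 136^8≡42, 136^16≡48; 17 = 16 + 1, so 136^17 ≡ 48·136 ≡ 93 (mod 143)
Candidate B: Squares mod 143: 9^1≡9, 9^2≡81, 9^4≡126, 9^8≡3, 9^16≡9; 17 = 16 + 1, so 9^17 ≡ 9·9 ≡ 81 (mod 143)
Candidate C: Squares mod 143: 134^1≡134, 134^2≡81, 134^4≡126, 134^8≡3, 134^16≡9; 17 = 16 + 1, so 134^17 ≡ 9·134 ≡ 62 (mod 143)
  → matches H(m) = 62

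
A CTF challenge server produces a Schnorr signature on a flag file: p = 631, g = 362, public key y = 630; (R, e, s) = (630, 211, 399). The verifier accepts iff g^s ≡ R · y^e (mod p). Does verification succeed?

fails

g^s mod p:
362^2 = 131044 ≡ 427
362^4 ≡ 427^2 = 182329 ≡ 601
362^8 ≡ 601^2 = 361201 ≡ 269
362^16 ≡ 269^2 = 72361 ≡ 427
362^32 ≡ 427^2 = 182329 ≡ 601
362^64 ≡ 601^2 = 361201 ≡ 269
362^128 ≡ 269^2 = 72361 ≡ 427
362^256 ≡ 427^2 = 182329 ≡ 601
399 = 256 + 128 + 8 + 4 + 2 + 1, so 362^399 ≡ 601·427·269·601·427·362 ≡ 630 (mod 631)
R · y^e mod p:
630^2 = 396900 ≡ 1
630^4 ≡ 1^2 = 1
630^8 ≡ 1^2 = 1
630^16 ≡ 1^2 = 1
630^32 ≡ 1^2 = 1
630^64 ≡ 1^2 = 1
630^128 ≡ 1^2 = 1
211 = 128 + 64 + 16 + 2 + 1, so 630^211 ≡ 1·1·1·1·630 ≡ 630 (mod 631)
630·630 = 396900 ≡ 1 (mod 631)
630 ≠ 1; the check fails.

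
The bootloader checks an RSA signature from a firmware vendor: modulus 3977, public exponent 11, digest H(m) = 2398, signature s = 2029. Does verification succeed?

fails

s^2 ≡ 2029^2 = 4116841 ≡ 646
s^4 ≡ 646^2 = 417316 ≡ 3708
s^8 ≡ 3708^2 = 13749264 ≡ 775
11 = 8 + 2 + 1, so s^11 ≡ 775·646·2029 ≡ 1579 (mod 3977)
The recovered value 1579 does not match the digest 2398.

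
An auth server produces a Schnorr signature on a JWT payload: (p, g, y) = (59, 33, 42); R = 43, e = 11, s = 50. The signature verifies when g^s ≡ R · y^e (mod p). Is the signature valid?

g^s mod p:
33^2 = 1089 ≡ 27
33^4 ≡ 27^2 = 729 ≡ 21
33^8 ≡ 21^2 = 441 ≡ 28
33^16 ≡ 28^2 = 784 ≡ 17
33^32 ≡ 17^2 = 289 ≡ 53
50 = 32 + 16 + 2, so 33^50 ≡ 53·17·27 ≡ 19 (mod 59)
R · y^e mod p:
42^2 = 1764 ≡ 53
42^4 ≡ 53^2 = 2809 ≡ 36
42^8 ≡ 36^2 = 1296 ≡ 57
11 = 8 + 2 + 1, so 42^11 ≡ 57·53·42 ≡ 32 (mod 59)
43·32 = 1376 ≡ 19 (mod 59)
19 ≡ 19 (mod 59); signature holds.

valid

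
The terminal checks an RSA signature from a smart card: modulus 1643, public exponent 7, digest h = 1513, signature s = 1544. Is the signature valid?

valid

s^2 ≡ 1544^2 = 2383936 ≡ 1586
s^4 ≡ 1586^2 = 2515396 ≡ 1606
7 = 4 + 2 + 1, so s^7 ≡ 1606·1586·1544 ≡ 1513 (mod 1643)
Since 1513 equals the digest 1513, verification succeeds.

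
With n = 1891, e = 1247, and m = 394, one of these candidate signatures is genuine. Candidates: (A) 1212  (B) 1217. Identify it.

Candidate A: 1212^2 = 1468944 ≡ 1528; 1212^4 ≡ 1528^2 = 2334784 ≡ 1290; 1212^8 ≡ 1290^2 = 1664100 ≡ 20; 1212^16 ≡ 20^2 = 400; 1212^32 ≡ 400^2 = 160000 ≡ 1156; 1212^64 ≡ 1156^2 = 1336336 ≡ 1290; 1212^128 ≡ 1290^2 = 1664100 ≡ 20; 1212^256 ≡ 20^2 = 400; 1212^512 ≡ 400^2 = 160000 ≡ 1156; 1212^1024 ≡ 1156^2 = 1336336 ≡ 1290; 1247 = 1024 + 128 + 64 + 16 + 8 + 4 + 2 + 1, so 1212^1247 ≡ 1290·20·1290·400·20·1290·1528·1212 ≡ 394 (mod 1891)
  → matches m = 394
Candidate B: 1217^2 = 1481089 ≡ 436; 1217^4 ≡ 436^2 = 190096 ≡ 996; 1217^8 ≡ 996^2 = 992016 ≡ 1132; 1217^16 ≡ 1132^2 = 1281424 ≡ 1217; 1217^32 ≡ 1217^2 = 1481089 ≡ 436; 1217^64 ≡ 436^2 = 190096 ≡ 996; 1217^128 ≡ 996^2 = 992016 ≡ 1132; 1217^256 ≡ 1132^2 = 1281424 ≡ 1217; 1217^512 ≡ 1217^2 = 1481089 ≡ 436; 1217^1024 ≡ 436^2 = 190096 ≡ 996; 1247 = 1024 + 128 + 64 + 16 + 8 + 4 + 2 + 1, so 1217^1247 ≡ 996·1132·996·1217·1132·996·436·1217 ≡ 436 (mod 1891)

A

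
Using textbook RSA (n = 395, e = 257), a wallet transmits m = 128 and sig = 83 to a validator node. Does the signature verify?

sig^2 ≡ 83^2 = 6889 ≡ 174
sig^4 ≡ 174^2 = 30276 ≡ 256
sig^8 ≡ 256^2 = 65536 ≡ 361
sig^16 ≡ 361^2 = 130321 ≡ 366
sig^32 ≡ 366^2 = 133956 ≡ 51
sig^64 ≡ 51^2 = 2601 ≡ 231
sig^128 ≡ 231^2 = 53361 ≡ 36
sig^256 ≡ 36^2 = 1296 ≡ 111
257 = 256 + 1, so sig^257 ≡ 111·83 ≡ 128 (mod 395)
128 = m, so the signature checks out.

verifies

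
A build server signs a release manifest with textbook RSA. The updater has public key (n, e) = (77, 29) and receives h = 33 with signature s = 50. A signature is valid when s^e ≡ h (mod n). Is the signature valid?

invalid

Squares mod 77: s^1≡50, s^2≡36, s^4≡64, s^8≡15, s^16≡71
29 = 16 + 8 + 4 + 1, so s^29 ≡ 71·15·64·50 ≡ 57 (mod 77)
57 ≠ 33, so verification fails.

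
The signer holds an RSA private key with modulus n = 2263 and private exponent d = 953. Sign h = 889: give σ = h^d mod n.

h^2 ≡ 889^2 = 790321 ≡ 534
h^4 ≡ 534^2 = 285156 ≡ 18
h^8 ≡ 18^2 = 324
h^16 ≡ 324^2 = 104976 ≡ 878
h^32 ≡ 878^2 = 770884 ≡ 1464
h^64 ≡ 1464^2 = 2143296 ≡ 235
h^128 ≡ 235^2 = 55225 ≡ 913
h^256 ≡ 913^2 = 833569 ≡ 785
h^512 ≡ 785^2 = 616225 ≡ 689
953 = 512 + 256 + 128 + 32 + 16 + 8 + 1, so h^953 ≡ 689·785·913·1464·878·324·889 ≡ 172 (mod 2263)

172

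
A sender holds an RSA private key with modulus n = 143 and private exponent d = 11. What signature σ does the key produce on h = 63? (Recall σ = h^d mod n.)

h^11 mod 143 = 19

19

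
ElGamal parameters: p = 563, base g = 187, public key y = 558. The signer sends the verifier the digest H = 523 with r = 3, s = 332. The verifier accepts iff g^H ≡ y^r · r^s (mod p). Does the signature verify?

verifies

Left side g^H mod p:
Squares mod 563: 187^1≡187, 187^2≡63, 187^4≡28, 187^8≡221, 187^16≡423, 187^32≡458, 187^64≡328, 187^128≡51, 187^256≡349, 187^512≡193
523 = 512 + 8 + 2 + 1, so 187^523 ≡ 193·221·63·187 ≡ 40 (mod 563)
Right side y^r · r^s mod p:
Squares mod 563: 558^1≡558, 558^2≡25
3 = 2 + 1, so 558^3 ≡ 25·558 ≡ 438 (mod 563)
Squares mod 563: 3^1≡3, 3^2≡9, 3^4≡81, 3^8≡368, 3^16≡304, 3^32≡84, 3^64≡300, 3^128≡483, 3^256≡207
332 = 256 + 64 + 8 + 4, so 3^332 ≡ 207·300·368·81 ≡ 360 (mod 563)
438·360 = 157680 ≡ 40 (mod 563)
40 ≡ 40 (mod 563), so the signature is genuine.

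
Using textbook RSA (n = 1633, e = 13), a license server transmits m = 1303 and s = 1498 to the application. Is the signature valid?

s^2 ≡ 1498^2 = 2244004 ≡ 262
s^4 ≡ 262^2 = 68644 ≡ 58
s^8 ≡ 58^2 = 3364 ≡ 98
13 = 8 + 4 + 1, so s^13 ≡ 98·58·1498 ≡ 170 (mod 1633)
s^13 mod 1633 = 170, but m = 1303.

invalid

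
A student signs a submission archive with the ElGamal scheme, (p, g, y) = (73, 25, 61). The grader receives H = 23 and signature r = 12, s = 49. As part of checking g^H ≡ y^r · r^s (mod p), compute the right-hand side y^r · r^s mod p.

Squares mod 73: 61^1≡61, 61^2≡71, 61^4≡4, 61^8≡16
12 = 8 + 4, so 61^12 ≡ 16·4 ≡ 64 (mod 73)
Squares mod 73: 12^1≡12, 12^2≡71, 12^4≡4, 12^8≡16, 12^16≡37, 12^32≡55
49 = 32 + 16 + 1, so 12^49 ≡ 55·37·12 ≡ 38 (mod 73)
y^r · r^s ≡ 64·38 = 2432 ≡ 23 (mod 73)

23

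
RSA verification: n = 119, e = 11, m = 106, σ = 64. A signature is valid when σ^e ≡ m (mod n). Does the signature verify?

σ^2 ≡ 64^2 = 4096 ≡ 50
σ^4 ≡ 50^2 = 2500 ≡ 1
σ^8 ≡ 1^2 = 1
11 = 8 + 2 + 1, so σ^11 ≡ 1·50·64 ≡ 106 (mod 119)
106 = m, so the signature checks out.

verifies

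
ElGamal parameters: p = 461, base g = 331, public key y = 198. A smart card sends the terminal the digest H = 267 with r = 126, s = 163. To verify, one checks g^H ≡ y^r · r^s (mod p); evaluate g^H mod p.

Squares mod 461: 331^1≡331, 331^2≡304, 331^4≡216, 331^8≡95, 331^16≡266, 331^32≡223, 331^64≡402, 331^128≡254, 331^256≡437
267 = 256 + 8 + 2 + 1, so 331^267 ≡ 437·95·304·331 ≡ 384 (mod 461)

384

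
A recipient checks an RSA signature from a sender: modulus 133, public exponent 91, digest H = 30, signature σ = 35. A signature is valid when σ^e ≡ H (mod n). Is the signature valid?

σ^91 mod 133 = 35
The recovered value 35 does not match the digest 30.

invalid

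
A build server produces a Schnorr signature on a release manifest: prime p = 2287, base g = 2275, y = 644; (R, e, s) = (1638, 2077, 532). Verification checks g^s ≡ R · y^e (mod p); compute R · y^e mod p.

644^2 = 414736 ≡ 789
644^4 ≡ 789^2 = 622521 ≡ 457
644^8 ≡ 457^2 = 208849 ≡ 732
644^16 ≡ 732^2 = 535824 ≡ 666
644^32 ≡ 666^2 = 443556 ≡ 2165
644^64 ≡ 2165^2 = 4687225 ≡ 1162
644^128 ≡ 1162^2 = 1350244 ≡ 914
644^256 ≡ 914^2 = 835396 ≡ 641
644^512 ≡ 641^2 = 410881 ≡ 1508
644^1024 ≡ 1508^2 = 2274064 ≡ 786
644^2048 ≡ 786^2 = 617796 ≡ 306
2077 = 2048 + 16 + 8 + 4 + 1, so 644^2077 ≡ 306·666·732·457·644 ≡ 2160 (mod 2287)
R · y^e ≡ 1638·2160 = 3538080 ≡ 91 (mod 2287)

91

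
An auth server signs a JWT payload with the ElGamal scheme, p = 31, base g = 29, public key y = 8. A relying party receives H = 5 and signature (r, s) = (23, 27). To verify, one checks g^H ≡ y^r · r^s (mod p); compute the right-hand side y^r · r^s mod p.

8^2 = 64 ≡ 2
8^4 ≡ 2^2 = 4
8^8 ≡ 4^2 = 16
8^16 ≡ 16^2 = 256 ≡ 8
23 = 16 + 4 + 2 + 1, so 8^23 ≡ 8·4·2·8 ≡ 16 (mod 31)
23^2 = 529 ≡ 2
23^4 ≡ 2^2 = 4
23^8 ≡ 4^2 = 16
23^16 ≡ 16^2 = 256 ≡ 8
27 = 16 + 8 + 2 + 1, so 23^27 ≡ 8·16·2·23 ≡ 29 (mod 31)
y^r · r^s ≡ 16·29 = 464 ≡ 30 (mod 31)

30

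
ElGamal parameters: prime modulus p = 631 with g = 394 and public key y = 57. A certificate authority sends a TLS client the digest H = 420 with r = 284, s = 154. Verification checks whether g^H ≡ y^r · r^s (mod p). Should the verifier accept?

reject

Left side g^H mod p:
394^420 mod 631 = 43
Right side y^r · r^s mod p:
57^284 mod 631 = 121
284^154 mod 631 = 57
121·57 = 6897 ≡ 587 (mod 631)
43 ≠ 587, so verification fails.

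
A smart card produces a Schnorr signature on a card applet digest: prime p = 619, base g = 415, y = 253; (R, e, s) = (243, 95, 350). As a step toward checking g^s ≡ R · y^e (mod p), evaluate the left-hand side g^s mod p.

45

Squares mod 619: 415^1≡415, 415^2≡143, 415^4≡22, 415^8≡484, 415^16≡274, 415^32≡177, 415^64≡379, 415^128≡33, 415^256≡470
350 = 256 + 64 + 16 + 8 + 4 + 2, so 415^350 ≡ 470·379·274·484·22·143 ≡ 45 (mod 619)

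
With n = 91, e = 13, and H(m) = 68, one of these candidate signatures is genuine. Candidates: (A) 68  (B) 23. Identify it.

A

Candidate A: 68^2 = 4624 ≡ 74; 68^4 ≡ 74^2 = 5476 ≡ 16; 68^8 ≡ 16^2 = 256 ≡ 74; 13 = 8 + 4 + 1, so 68^13 ≡ 74·16·68 ≡ 68 (mod 91)
  → matches H(m) = 68
Candidate B: 23^2 = 529 ≡ 74; 23^4 ≡ 74^2 = 5476 ≡ 16; 23^8 ≡ 16^2 = 256 ≡ 74; 13 = 8 + 4 + 1, so 23^13 ≡ 74·16·23 ≡ 23 (mod 91)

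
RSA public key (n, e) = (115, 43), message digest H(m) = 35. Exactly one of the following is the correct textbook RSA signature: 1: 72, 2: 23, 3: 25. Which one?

3

Candidate 1: Squares mod 115: 72^1≡72, 72^2≡9, 72^4≡81, 72^8≡6, 72^16≡36, 72^32≡31; 43 = 32 + 8 + 2 + 1, so 72^43 ≡ 31·6·9·72 ≡ 8 (mod 115)
Candidate 2: Squares mod 115: 23^1≡23, 23^2≡69, 23^4≡46, 23^8≡46, 23^16≡46, 23^32≡46; 43 = 32 + 8 + 2 + 1, so 23^43 ≡ 46·46·69·23 ≡ 92 (mod 115)
Candidate 3: Squares mod 115: 25^1≡25, 25^2≡50, 25^4≡85, 25^8≡95, 25^16≡55, 25^32≡35; 43 = 32 + 8 + 2 + 1, so 25^43 ≡ 35·95·50·25 ≡ 35 (mod 115)
  → matches H(m) = 35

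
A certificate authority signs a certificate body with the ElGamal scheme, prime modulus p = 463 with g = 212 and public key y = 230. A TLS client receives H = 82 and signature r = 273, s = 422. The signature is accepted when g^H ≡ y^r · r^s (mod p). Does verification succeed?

passes

Left side g^H mod p:
Squares mod 463: 212^1≡212, 212^2≡33, 212^4≡163, 212^8≡178, 212^16≡200, 212^32≡182, 212^64≡251
82 = 64 + 16 + 2, so 212^82 ≡ 251·200·33 ≡ 449 (mod 463)
Right side y^r · r^s mod p:
Squares mod 463: 230^1≡230, 230^2≡118, 230^4≡34, 230^8≡230, 230^16≡118, 230^32≡34, 230^64≡230, 230^128≡118, 230^256≡34
273 = 256 + 16 + 1, so 230^273 ≡ 34·118·230 ≡ 1 (mod 463)
Squares mod 463: 273^1≡273, 273^2≡449, 273^4≡196, 273^8≡450, 273^16≡169, 273^32≡318, 273^64≡190, 273^128≡449, 273^256≡196
422 = 256 + 128 + 32 + 4 + 2, so 273^422 ≡ 196·449·318·196·449 ≡ 449 (mod 463)
1·449 = 449 ≡ 449 (mod 463)
449 ≡ 449 (mod 463), so the signature is genuine.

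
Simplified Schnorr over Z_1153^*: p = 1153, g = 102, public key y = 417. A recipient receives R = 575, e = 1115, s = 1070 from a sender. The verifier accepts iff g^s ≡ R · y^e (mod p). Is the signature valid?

valid

g^s mod p:
102^2 = 10404 ≡ 27
102^4 ≡ 27^2 = 729
102^8 ≡ 729^2 = 531441 ≡ 1061
102^16 ≡ 1061^2 = 1125721 ≡ 393
102^32 ≡ 393^2 = 154449 ≡ 1100
102^64 ≡ 1100^2 = 1210000 ≡ 503
102^128 ≡ 503^2 = 253009 ≡ 502
102^256 ≡ 502^2 = 252004 ≡ 650
102^512 ≡ 650^2 = 422500 ≡ 502
102^1024 ≡ 502^2 = 252004 ≡ 650
1070 = 1024 + 32 + 8 + 4 + 2, so 102^1070 ≡ 650·1100·1061·729·27 ≡ 1141 (mod 1153)
R · y^e mod p:
417^2 = 173889 ≡ 939
417^4 ≡ 939^2 = 881721 ≡ 829
417^8 ≡ 829^2 = 687241 ≡ 53
417^16 ≡ 53^2 = 2809 ≡ 503
417^32 ≡ 503^2 = 253009 ≡ 502
417^64 ≡ 502^2 = 252004 ≡ 650
417^128 ≡ 650^2 = 422500 ≡ 502
417^256 ≡ 502^2 = 252004 ≡ 650
417^512 ≡ 650^2 = 422500 ≡ 502
417^1024 ≡ 502^2 = 252004 ≡ 650
1115 = 1024 + 64 + 16 + 8 + 2 + 1, so 417^1115 ≡ 650·650·503·53·939·417 ≡ 8 (mod 1153)
575·8 = 4600 ≡ 1141 (mod 1153)
1141 ≡ 1141 (mod 1153); signature holds.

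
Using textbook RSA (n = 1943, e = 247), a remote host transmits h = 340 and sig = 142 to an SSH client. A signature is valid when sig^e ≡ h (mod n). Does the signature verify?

verifies

sig^247 mod 1943 = 340
sig^247 mod 1943 = 340 matches h.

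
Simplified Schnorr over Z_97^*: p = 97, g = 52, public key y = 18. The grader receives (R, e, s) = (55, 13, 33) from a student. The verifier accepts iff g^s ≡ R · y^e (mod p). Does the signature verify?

does not verify

g^s mod p:
52^2 = 2704 ≡ 85
52^4 ≡ 85^2 = 7225 ≡ 47
52^8 ≡ 47^2 = 2209 ≡ 75
52^16 ≡ 75^2 = 5625 ≡ 96
52^32 ≡ 96^2 = 9216 ≡ 1
33 = 32 + 1, so 52^33 ≡ 1·52 ≡ 52 (mod 97)
R · y^e mod p:
18^2 = 324 ≡ 33
18^4 ≡ 33^2 = 1089 ≡ 22
18^8 ≡ 22^2 = 484 ≡ 96
13 = 8 + 4 + 1, so 18^13 ≡ 96·22·18 ≡ 89 (mod 97)
55·89 = 4895 ≡ 45 (mod 97)
52 ≠ 45; the check fails.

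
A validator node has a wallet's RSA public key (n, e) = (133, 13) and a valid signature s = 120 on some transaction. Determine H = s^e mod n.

99

Squares mod 133: s^1≡120, s^2≡36, s^4≡99, s^8≡92
13 = 8 + 4 + 1, so s^13 ≡ 92·99·120 ≡ 99 (mod 133)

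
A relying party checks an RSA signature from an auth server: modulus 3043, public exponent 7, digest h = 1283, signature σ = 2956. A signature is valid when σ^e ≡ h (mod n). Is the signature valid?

Squares mod 3043: σ^1≡2956, σ^2≡1483, σ^4≡2243
7 = 4 + 2 + 1, so σ^7 ≡ 2243·1483·2956 ≡ 1283 (mod 3043)
Since 1283 equals the digest 1283, verification succeeds.

valid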